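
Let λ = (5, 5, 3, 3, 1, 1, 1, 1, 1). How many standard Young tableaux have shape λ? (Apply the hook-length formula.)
# SYT of shape (5, 5, 3, 3, 1, 1, 1, 1, 1) = 208916400

Hook-length formula: f^λ = n! / Π hook(c), product over all cells c of the Young diagram. For λ = (5, 5, 3, 3, 1, 1, 1, 1, 1), n = 21 boxes. Hook lengths by row (left-to-right, top-to-bottom): [13, 7, 6, 3, 2]; [12, 6, 5, 2, 1]; [9, 3, 2]; [8, 2, 1]; [5]; [4]; [3]; [2]; [1]. Product of hooks = 244552089600. So f^λ = 21! / 244552089600 = 51090942171709440000 / 244552089600 = 208916400.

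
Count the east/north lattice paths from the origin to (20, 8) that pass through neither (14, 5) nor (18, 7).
Number of paths = 1212513

Inclusion–exclusion. Total paths: C(28, 20) = 3108105. Through P₁: C(19, 14)·C(9, 6) = 976752. Through P₂: C(25, 18)·C(3, 2) = 1442100. Since P₁ is strictly southwest of P₂, a monotone path through both must visit P₁ then P₂; paths through both = C(19, 14)·C(6, 4)·C(3, 2) = 523260. Avoid both = 3108105 − 976752 − 1442100 + 523260 = 1212513.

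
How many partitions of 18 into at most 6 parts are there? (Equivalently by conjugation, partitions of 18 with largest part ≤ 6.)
p(18, parts ≤ 6) = 199

Use the recurrence p(n, m) = p(n, m−1) + p(n−m, m): either the largest part is < m (count p(n, m−1)) or the largest part is exactly m (remove one copy of m, count p(n−m, m)). With p(0, ·) = 1 this gives p(18, parts ≤ 6) = 199. (By conjugating Young diagrams, this also counts partitions of 18 into at most 6 parts.)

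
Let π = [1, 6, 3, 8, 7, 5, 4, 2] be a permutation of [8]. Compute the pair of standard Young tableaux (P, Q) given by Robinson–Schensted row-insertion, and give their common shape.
P = [1, 2, 4] / [3, 7] / [5] / [6] / [8];  Q = [1, 2, 4] / [3, 5] / [6] / [7] / [8];  common shape = (3, 2, 1, 1, 1)

Row-insert the values π_1, π_2, … into P one at a time, bumping the leftmost entry strictly greater than the inserted value down to the next row. The recording tableau Q records, in position (i, j), the step at which that cell was added to P.
  Insert 1 (step 1): P = [1];  Q = [1]
  Insert 6 (step 2): P = [1, 6];  Q = [1, 2]
  Insert 3 (step 3): P = [1, 3] / [6];  Q = [1, 2] / [3]
  Insert 8 (step 4): P = [1, 3, 8] / [6];  Q = [1, 2, 4] / [3]
  Insert 7 (step 5): P = [1, 3, 7] / [6, 8];  Q = [1, 2, 4] / [3, 5]
  Insert 5 (step 6): P = [1, 3, 5] / [6, 7] / [8];  Q = [1, 2, 4] / [3, 5] / [6]
  Insert 4 (step 7): P = [1, 3, 4] / [5, 7] / [6] / [8];  Q = [1, 2, 4] / [3, 5] / [6] / [7]
  Insert 2 (step 8): P = [1, 2, 4] / [3, 7] / [5] / [6] / [8];  Q = [1, 2, 4] / [3, 5] / [6] / [7] / [8]
Final shape: (3, 2, 1, 1, 1).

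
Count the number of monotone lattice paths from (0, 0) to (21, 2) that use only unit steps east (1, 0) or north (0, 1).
Number of paths = 253

A monotone lattice path from (0, 0) to (21, 2) consists of 21 east steps and 2 north steps in some order, so it is determined by which 21 of the 23 steps are east. The count is C(23, 21) = 253.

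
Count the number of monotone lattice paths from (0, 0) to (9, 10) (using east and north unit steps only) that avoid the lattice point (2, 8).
Number of paths = 90758

Total paths from (0, 0) to (9, 10): C(19, 9) = 92378. Paths through (2, 8): (paths (0, 0) → (2, 8)) × (paths (2, 8) → (9, 10)) = C(10, 2) · C(9, 7) = 45 · 36 = 1620. Avoidance count = 92378 − 1620 = 90758.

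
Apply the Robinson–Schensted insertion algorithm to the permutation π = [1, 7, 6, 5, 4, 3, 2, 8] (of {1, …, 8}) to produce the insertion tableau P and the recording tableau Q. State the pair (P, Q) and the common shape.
P = [1, 2, 8] / [3] / [4] / [5] / [6] / [7];  Q = [1, 2, 8] / [3] / [4] / [5] / [6] / [7];  common shape = (3, 1, 1, 1, 1, 1)

Row-insert the values π_1, π_2, … into P one at a time, bumping the leftmost entry strictly greater than the inserted value down to the next row. The recording tableau Q records, in position (i, j), the step at which that cell was added to P.
  Insert 1 (step 1): P = [1];  Q = [1]
  Insert 7 (step 2): P = [1, 7];  Q = [1, 2]
  Insert 6 (step 3): P = [1, 6] / [7];  Q = [1, 2] / [3]
  Insert 5 (step 4): P = [1, 5] / [6] / [7];  Q = [1, 2] / [3] / [4]
  Insert 4 (step 5): P = [1, 4] / [5] / [6] / [7];  Q = [1, 2] / [3] / [4] / [5]
  Insert 3 (step 6): P = [1, 3] / [4] / [5] / [6] / [7];  Q = [1, 2] / [3] / [4] / [5] / [6]
  Insert 2 (step 7): P = [1, 2] / [3] / [4] / [5] / [6] / [7];  Q = [1, 2] / [3] / [4] / [5] / [6] / [7]
  Insert 8 (step 8): P = [1, 2, 8] / [3] / [4] / [5] / [6] / [7];  Q = [1, 2, 8] / [3] / [4] / [5] / [6] / [7]
Final shape: (3, 1, 1, 1, 1, 1).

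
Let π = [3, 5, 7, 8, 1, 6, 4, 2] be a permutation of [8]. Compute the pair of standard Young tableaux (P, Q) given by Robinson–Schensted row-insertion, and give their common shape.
P = [1, 2, 6, 8] / [3, 4] / [5] / [7];  Q = [1, 2, 3, 4] / [5, 6] / [7] / [8];  common shape = (4, 2, 1, 1)

Row-insert the values π_1, π_2, … into P one at a time, bumping the leftmost entry strictly greater than the inserted value down to the next row. The recording tableau Q records, in position (i, j), the step at which that cell was added to P.
  Insert 3 (step 1): P = [3];  Q = [1]
  Insert 5 (step 2): P = [3, 5];  Q = [1, 2]
  Insert 7 (step 3): P = [3, 5, 7];  Q = [1, 2, 3]
  Insert 8 (step 4): P = [3, 5, 7, 8];  Q = [1, 2, 3, 4]
  Insert 1 (step 5): P = [1, 5, 7, 8] / [3];  Q = [1, 2, 3, 4] / [5]
  Insert 6 (step 6): P = [1, 5, 6, 8] / [3, 7];  Q = [1, 2, 3, 4] / [5, 6]
  Insert 4 (step 7): P = [1, 4, 6, 8] / [3, 5] / [7];  Q = [1, 2, 3, 4] / [5, 6] / [7]
  Insert 2 (step 8): P = [1, 2, 6, 8] / [3, 4] / [5] / [7];  Q = [1, 2, 3, 4] / [5, 6] / [7] / [8]
Final shape: (4, 2, 1, 1).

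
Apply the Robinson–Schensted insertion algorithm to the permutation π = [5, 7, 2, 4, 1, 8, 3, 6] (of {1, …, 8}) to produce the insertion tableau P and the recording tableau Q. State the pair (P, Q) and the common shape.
P = [1, 3, 6] / [2, 4, 8] / [5, 7];  Q = [1, 2, 6] / [3, 4, 8] / [5, 7];  common shape = (3, 3, 2)

Row-insert the values π_1, π_2, … into P one at a time, bumping the leftmost entry strictly greater than the inserted value down to the next row. The recording tableau Q records, in position (i, j), the step at which that cell was added to P.
  Insert 5 (step 1): P = [5];  Q = [1]
  Insert 7 (step 2): P = [5, 7];  Q = [1, 2]
  Insert 2 (step 3): P = [2, 7] / [5];  Q = [1, 2] / [3]
  Insert 4 (step 4): P = [2, 4] / [5, 7];  Q = [1, 2] / [3, 4]
  Insert 1 (step 5): P = [1, 4] / [2, 7] / [5];  Q = [1, 2] / [3, 4] / [5]
  Insert 8 (step 6): P = [1, 4, 8] / [2, 7] / [5];  Q = [1, 2, 6] / [3, 4] / [5]
  Insert 3 (step 7): P = [1, 3, 8] / [2, 4] / [5, 7];  Q = [1, 2, 6] / [3, 4] / [5, 7]
  Insert 6 (step 8): P = [1, 3, 6] / [2, 4, 8] / [5, 7];  Q = [1, 2, 6] / [3, 4, 8] / [5, 7]
Final shape: (3, 3, 2).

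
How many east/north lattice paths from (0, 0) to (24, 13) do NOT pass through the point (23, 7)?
Number of paths = 3548216700

Total paths from (0, 0) to (24, 13): C(37, 24) = 3562467300. Paths through (23, 7): (paths (0, 0) → (23, 7)) × (paths (23, 7) → (24, 13)) = C(30, 23) · C(7, 1) = 2035800 · 7 = 14250600. Avoidance count = 3562467300 − 14250600 = 3548216700.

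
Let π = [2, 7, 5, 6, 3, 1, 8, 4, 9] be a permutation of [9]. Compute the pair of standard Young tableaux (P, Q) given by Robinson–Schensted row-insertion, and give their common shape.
P = [1, 3, 4, 8, 9] / [2, 6] / [5] / [7];  Q = [1, 2, 4, 7, 9] / [3, 8] / [5] / [6];  common shape = (5, 2, 1, 1)

Row-insert the values π_1, π_2, … into P one at a time, bumping the leftmost entry strictly greater than the inserted value down to the next row. The recording tableau Q records, in position (i, j), the step at which that cell was added to P.
  Insert 2 (step 1): P = [2];  Q = [1]
  Insert 7 (step 2): P = [2, 7];  Q = [1, 2]
  Insert 5 (step 3): P = [2, 5] / [7];  Q = [1, 2] / [3]
  Insert 6 (step 4): P = [2, 5, 6] / [7];  Q = [1, 2, 4] / [3]
  Insert 3 (step 5): P = [2, 3, 6] / [5] / [7];  Q = [1, 2, 4] / [3] / [5]
  Insert 1 (step 6): P = [1, 3, 6] / [2] / [5] / [7];  Q = [1, 2, 4] / [3] / [5] / [6]
  Insert 8 (step 7): P = [1, 3, 6, 8] / [2] / [5] / [7];  Q = [1, 2, 4, 7] / [3] / [5] / [6]
  Insert 4 (step 8): P = [1, 3, 4, 8] / [2, 6] / [5] / [7];  Q = [1, 2, 4, 7] / [3, 8] / [5] / [6]
  Insert 9 (step 9): P = [1, 3, 4, 8, 9] / [2, 6] / [5] / [7];  Q = [1, 2, 4, 7, 9] / [3, 8] / [5] / [6]
Final shape: (5, 2, 1, 1).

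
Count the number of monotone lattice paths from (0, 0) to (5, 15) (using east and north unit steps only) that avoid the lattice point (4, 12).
Number of paths = 8224

Total paths from (0, 0) to (5, 15): C(20, 5) = 15504. Paths through (4, 12): (paths (0, 0) → (4, 12)) × (paths (4, 12) → (5, 15)) = C(16, 4) · C(4, 1) = 1820 · 4 = 7280. Avoidance count = 15504 − 7280 = 8224.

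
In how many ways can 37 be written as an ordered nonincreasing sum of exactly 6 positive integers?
p(37, 6 parts) = 1360

Partitions of n into exactly k parts are in bijection with partitions of n − k into at most k parts (subtract 1 from each part). So p(37, exactly 6) = p(31, parts ≤ 6). Computing via the recurrence p(m, j) = p(m, j−1) + p(m−j, j) gives 1360.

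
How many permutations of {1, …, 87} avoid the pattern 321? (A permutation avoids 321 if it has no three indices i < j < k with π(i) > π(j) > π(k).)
C_87 = 16435314834665426797069144960762886143367590394940

These 321-avoiding permutations are counted by the Catalan number C_n = (1/(n + 1)) · C(2n, n). For n = 87: C_87 = (1/88) · C(174, 87) = 1446307705450557558142084756547133980616347954754720/88 = 16435314834665426797069144960762886143367590394940.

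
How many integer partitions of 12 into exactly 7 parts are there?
p(12, 7 parts) = 7

Partitions of n into exactly k parts ↔ partitions of n − k into at most k parts (subtract 1 from each part). For n = 12, k = 7, the partitions are: 6+1+1+1+1+1+1, 5+2+1+1+1+1+1, 4+3+1+1+1+1+1, 4+2+2+1+1+1+1, 3+3+2+1+1+1+1, 3+2+2+2+1+1+1, 2+2+2+2+2+1+1. Count = 7.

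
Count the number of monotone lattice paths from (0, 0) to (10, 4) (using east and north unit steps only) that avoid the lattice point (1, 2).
Number of paths = 836

Total paths from (0, 0) to (10, 4): C(14, 10) = 1001. Paths through (1, 2): (paths (0, 0) → (1, 2)) × (paths (1, 2) → (10, 4)) = C(3, 1) · C(11, 9) = 3 · 55 = 165. Avoidance count = 1001 − 165 = 836.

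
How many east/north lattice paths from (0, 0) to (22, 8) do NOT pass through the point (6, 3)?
Number of paths = 4143609

Total paths from (0, 0) to (22, 8): C(30, 22) = 5852925. Paths through (6, 3): (paths (0, 0) → (6, 3)) × (paths (6, 3) → (22, 8)) = C(9, 6) · C(21, 16) = 84 · 20349 = 1709316. Avoidance count = 5852925 − 1709316 = 4143609.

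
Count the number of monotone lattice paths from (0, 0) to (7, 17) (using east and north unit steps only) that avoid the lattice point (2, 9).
Number of paths = 275319

Total paths from (0, 0) to (7, 17): C(24, 7) = 346104. Paths through (2, 9): (paths (0, 0) → (2, 9)) × (paths (2, 9) → (7, 17)) = C(11, 2) · C(13, 5) = 55 · 1287 = 70785. Avoidance count = 346104 − 70785 = 275319.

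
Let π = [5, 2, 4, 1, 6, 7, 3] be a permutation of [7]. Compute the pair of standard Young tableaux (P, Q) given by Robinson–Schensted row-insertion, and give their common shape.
P = [1, 3, 6, 7] / [2, 4] / [5];  Q = [1, 3, 5, 6] / [2, 7] / [4];  common shape = (4, 2, 1)

Row-insert the values π_1, π_2, … into P one at a time, bumping the leftmost entry strictly greater than the inserted value down to the next row. The recording tableau Q records, in position (i, j), the step at which that cell was added to P.
  Insert 5 (step 1): P = [5];  Q = [1]
  Insert 2 (step 2): P = [2] / [5];  Q = [1] / [2]
  Insert 4 (step 3): P = [2, 4] / [5];  Q = [1, 3] / [2]
  Insert 1 (step 4): P = [1, 4] / [2] / [5];  Q = [1, 3] / [2] / [4]
  Insert 6 (step 5): P = [1, 4, 6] / [2] / [5];  Q = [1, 3, 5] / [2] / [4]
  Insert 7 (step 6): P = [1, 4, 6, 7] / [2] / [5];  Q = [1, 3, 5, 6] / [2] / [4]
  Insert 3 (step 7): P = [1, 3, 6, 7] / [2, 4] / [5];  Q = [1, 3, 5, 6] / [2, 7] / [4]
Final shape: (4, 2, 1).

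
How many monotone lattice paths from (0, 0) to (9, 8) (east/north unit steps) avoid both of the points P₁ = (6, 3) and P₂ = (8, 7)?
Number of paths = 9256

Inclusion–exclusion. Total paths: C(17, 9) = 24310. Through P₁: C(9, 6)·C(8, 3) = 4704. Through P₂: C(15, 8)·C(2, 1) = 12870. Since P₁ is strictly southwest of P₂, a monotone path through both must visit P₁ then P₂; paths through both = C(9, 6)·C(6, 2)·C(2, 1) = 2520. Avoid both = 24310 − 4704 − 12870 + 2520 = 9256.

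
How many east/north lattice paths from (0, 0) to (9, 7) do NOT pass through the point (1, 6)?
Number of paths = 11377

Total paths from (0, 0) to (9, 7): C(16, 9) = 11440. Paths through (1, 6): (paths (0, 0) → (1, 6)) × (paths (1, 6) → (9, 7)) = C(7, 1) · C(9, 8) = 7 · 9 = 63. Avoidance count = 11440 − 63 = 11377.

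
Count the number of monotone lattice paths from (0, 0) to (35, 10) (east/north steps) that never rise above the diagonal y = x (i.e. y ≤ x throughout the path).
Number of paths = 2304024151

By the reflection principle (André's argument), the number of monotone paths to (35, 10) with n ≤ m that never go above y = x is C(45, 35) − C(45, 36) = 3190187286 − 886163135 = 2304024151.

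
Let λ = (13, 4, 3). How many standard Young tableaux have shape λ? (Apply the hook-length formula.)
# SYT of shape (13, 4, 3) = 620160

Hook-length formula: f^λ = n! / Π hook(c), product over all cells c of the Young diagram. For λ = (13, 4, 3), n = 20 boxes. Hook lengths by row (left-to-right, top-to-bottom): [15, 14, 13, 11, 9, 8, 7, 6, 5, 4, 3, 2, 1]; [5, 4, 3, 1]; [3, 2, 1]. Product of hooks = 3923023104000. So f^λ = 20! / 3923023104000 = 2432902008176640000 / 3923023104000 = 620160.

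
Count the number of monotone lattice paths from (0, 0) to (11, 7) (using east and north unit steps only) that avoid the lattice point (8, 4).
Number of paths = 21924

Total paths from (0, 0) to (11, 7): C(18, 11) = 31824. Paths through (8, 4): (paths (0, 0) → (8, 4)) × (paths (8, 4) → (11, 7)) = C(12, 8) · C(6, 3) = 495 · 20 = 9900. Avoidance count = 31824 − 9900 = 21924.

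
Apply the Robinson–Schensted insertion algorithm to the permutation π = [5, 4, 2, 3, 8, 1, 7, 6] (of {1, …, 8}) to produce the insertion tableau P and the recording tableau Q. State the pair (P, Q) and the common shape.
P = [1, 3, 6] / [2, 7] / [4, 8] / [5];  Q = [1, 4, 5] / [2, 7] / [3, 8] / [6];  common shape = (3, 2, 2, 1)

Row-insert the values π_1, π_2, … into P one at a time, bumping the leftmost entry strictly greater than the inserted value down to the next row. The recording tableau Q records, in position (i, j), the step at which that cell was added to P.
  Insert 5 (step 1): P = [5];  Q = [1]
  Insert 4 (step 2): P = [4] / [5];  Q = [1] / [2]
  Insert 2 (step 3): P = [2] / [4] / [5];  Q = [1] / [2] / [3]
  Insert 3 (step 4): P = [2, 3] / [4] / [5];  Q = [1, 4] / [2] / [3]
  Insert 8 (step 5): P = [2, 3, 8] / [4] / [5];  Q = [1, 4, 5] / [2] / [3]
  Insert 1 (step 6): P = [1, 3, 8] / [2] / [4] / [5];  Q = [1, 4, 5] / [2] / [3] / [6]
  Insert 7 (step 7): P = [1, 3, 7] / [2, 8] / [4] / [5];  Q = [1, 4, 5] / [2, 7] / [3] / [6]
  Insert 6 (step 8): P = [1, 3, 6] / [2, 7] / [4, 8] / [5];  Q = [1, 4, 5] / [2, 7] / [3, 8] / [6]
Final shape: (3, 2, 2, 1).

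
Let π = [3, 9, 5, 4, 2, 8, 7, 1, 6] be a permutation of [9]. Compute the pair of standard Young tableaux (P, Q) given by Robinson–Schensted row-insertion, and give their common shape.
P = [1, 4, 6] / [2, 7] / [3, 8] / [5] / [9];  Q = [1, 2, 6] / [3, 7] / [4, 9] / [5] / [8];  common shape = (3, 2, 2, 1, 1)

Row-insert the values π_1, π_2, … into P one at a time, bumping the leftmost entry strictly greater than the inserted value down to the next row. The recording tableau Q records, in position (i, j), the step at which that cell was added to P.
  Insert 3 (step 1): P = [3];  Q = [1]
  Insert 9 (step 2): P = [3, 9];  Q = [1, 2]
  Insert 5 (step 3): P = [3, 5] / [9];  Q = [1, 2] / [3]
  Insert 4 (step 4): P = [3, 4] / [5] / [9];  Q = [1, 2] / [3] / [4]
  Insert 2 (step 5): P = [2, 4] / [3] / [5] / [9];  Q = [1, 2] / [3] / [4] / [5]
  Insert 8 (step 6): P = [2, 4, 8] / [3] / [5] / [9];  Q = [1, 2, 6] / [3] / [4] / [5]
  Insert 7 (step 7): P = [2, 4, 7] / [3, 8] / [5] / [9];  Q = [1, 2, 6] / [3, 7] / [4] / [5]
  Insert 1 (step 8): P = [1, 4, 7] / [2, 8] / [3] / [5] / [9];  Q = [1, 2, 6] / [3, 7] / [4] / [5] / [8]
  Insert 6 (step 9): P = [1, 4, 6] / [2, 7] / [3, 8] / [5] / [9];  Q = [1, 2, 6] / [3, 7] / [4, 9] / [5] / [8]
Final shape: (3, 2, 2, 1, 1).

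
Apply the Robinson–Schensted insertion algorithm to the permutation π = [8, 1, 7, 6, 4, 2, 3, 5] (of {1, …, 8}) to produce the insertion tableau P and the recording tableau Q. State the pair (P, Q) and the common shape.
P = [1, 2, 3, 5] / [4] / [6] / [7] / [8];  Q = [1, 3, 7, 8] / [2] / [4] / [5] / [6];  common shape = (4, 1, 1, 1, 1)

Row-insert the values π_1, π_2, … into P one at a time, bumping the leftmost entry strictly greater than the inserted value down to the next row. The recording tableau Q records, in position (i, j), the step at which that cell was added to P.
  Insert 8 (step 1): P = [8];  Q = [1]
  Insert 1 (step 2): P = [1] / [8];  Q = [1] / [2]
  Insert 7 (step 3): P = [1, 7] / [8];  Q = [1, 3] / [2]
  Insert 6 (step 4): P = [1, 6] / [7] / [8];  Q = [1, 3] / [2] / [4]
  Insert 4 (step 5): P = [1, 4] / [6] / [7] / [8];  Q = [1, 3] / [2] / [4] / [5]
  Insert 2 (step 6): P = [1, 2] / [4] / [6] / [7] / [8];  Q = [1, 3] / [2] / [4] / [5] / [6]
  Insert 3 (step 7): P = [1, 2, 3] / [4] / [6] / [7] / [8];  Q = [1, 3, 7] / [2] / [4] / [5] / [6]
  Insert 5 (step 8): P = [1, 2, 3, 5] / [4] / [6] / [7] / [8];  Q = [1, 3, 7, 8] / [2] / [4] / [5] / [6]
Final shape: (4, 1, 1, 1, 1).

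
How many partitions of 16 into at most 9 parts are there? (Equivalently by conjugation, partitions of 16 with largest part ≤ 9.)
p(16, parts ≤ 9) = 201

Partitions of 16 with all parts ≤ 9: 9+7, 9+6+1, 9+5+2, 9+5+1+1, 9+4+3, 9+4+2+1, 9+4+1+1+1, 9+3+3+1, 9+3+2+2, 9+3+2+1+1, 9+3+1+1+1+1, 9+2+2+2+1, 9+2+2+1+1+1, 9+2+1+1+1+1+1, 9+1+1+1+1+1+1+1, 8+8, 8+7+1, 8+6+2, 8+6+1+1, 8+5+3, 8+5+2+1, 8+5+1+1+1, 8+4+4, 8+4+3+1, 8+4+2+2, 8+4+2+1+1, 8+4+1+1+1+1, 8+3+3+2, 8+3+3+1+1, 8+3+2+2+1, … (201 total). Count = 201.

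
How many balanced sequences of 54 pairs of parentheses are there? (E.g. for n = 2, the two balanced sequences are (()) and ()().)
C_54 = 451959718027953471447609509424

These balanced parentheses are counted by the Catalan number C_n = (1/(n + 1)) · C(2n, n). For n = 54: C_54 = (1/55) · C(108, 54) = 24857784491537440929618523018320/55 = 451959718027953471447609509424.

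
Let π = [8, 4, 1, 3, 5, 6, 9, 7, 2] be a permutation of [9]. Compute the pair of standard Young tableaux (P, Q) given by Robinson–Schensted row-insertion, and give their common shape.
P = [1, 2, 5, 6, 7] / [3, 9] / [4] / [8];  Q = [1, 4, 5, 6, 7] / [2, 8] / [3] / [9];  common shape = (5, 2, 1, 1)

Row-insert the values π_1, π_2, … into P one at a time, bumping the leftmost entry strictly greater than the inserted value down to the next row. The recording tableau Q records, in position (i, j), the step at which that cell was added to P.
  Insert 8 (step 1): P = [8];  Q = [1]
  Insert 4 (step 2): P = [4] / [8];  Q = [1] / [2]
  Insert 1 (step 3): P = [1] / [4] / [8];  Q = [1] / [2] / [3]
  Insert 3 (step 4): P = [1, 3] / [4] / [8];  Q = [1, 4] / [2] / [3]
  Insert 5 (step 5): P = [1, 3, 5] / [4] / [8];  Q = [1, 4, 5] / [2] / [3]
  Insert 6 (step 6): P = [1, 3, 5, 6] / [4] / [8];  Q = [1, 4, 5, 6] / [2] / [3]
  Insert 9 (step 7): P = [1, 3, 5, 6, 9] / [4] / [8];  Q = [1, 4, 5, 6, 7] / [2] / [3]
  Insert 7 (step 8): P = [1, 3, 5, 6, 7] / [4, 9] / [8];  Q = [1, 4, 5, 6, 7] / [2, 8] / [3]
  Insert 2 (step 9): P = [1, 2, 5, 6, 7] / [3, 9] / [4] / [8];  Q = [1, 4, 5, 6, 7] / [2, 8] / [3] / [9]
Final shape: (5, 2, 1, 1).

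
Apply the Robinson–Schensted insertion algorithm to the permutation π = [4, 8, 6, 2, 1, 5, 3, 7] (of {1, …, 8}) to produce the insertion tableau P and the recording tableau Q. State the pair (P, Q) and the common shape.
P = [1, 3, 7] / [2, 5] / [4, 6] / [8];  Q = [1, 2, 8] / [3, 6] / [4, 7] / [5];  common shape = (3, 2, 2, 1)

Row-insert the values π_1, π_2, … into P one at a time, bumping the leftmost entry strictly greater than the inserted value down to the next row. The recording tableau Q records, in position (i, j), the step at which that cell was added to P.
  Insert 4 (step 1): P = [4];  Q = [1]
  Insert 8 (step 2): P = [4, 8];  Q = [1, 2]
  Insert 6 (step 3): P = [4, 6] / [8];  Q = [1, 2] / [3]
  Insert 2 (step 4): P = [2, 6] / [4] / [8];  Q = [1, 2] / [3] / [4]
  Insert 1 (step 5): P = [1, 6] / [2] / [4] / [8];  Q = [1, 2] / [3] / [4] / [5]
  Insert 5 (step 6): P = [1, 5] / [2, 6] / [4] / [8];  Q = [1, 2] / [3, 6] / [4] / [5]
  Insert 3 (step 7): P = [1, 3] / [2, 5] / [4, 6] / [8];  Q = [1, 2] / [3, 6] / [4, 7] / [5]
  Insert 7 (step 8): P = [1, 3, 7] / [2, 5] / [4, 6] / [8];  Q = [1, 2, 8] / [3, 6] / [4, 7] / [5]
Final shape: (3, 2, 2, 1).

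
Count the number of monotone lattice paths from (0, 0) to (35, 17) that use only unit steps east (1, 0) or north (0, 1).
Number of paths = 21945588357420

A monotone lattice path from (0, 0) to (35, 17) consists of 35 east steps and 17 north steps in some order, so it is determined by which 35 of the 52 steps are east. The count is C(52, 35) = 21945588357420.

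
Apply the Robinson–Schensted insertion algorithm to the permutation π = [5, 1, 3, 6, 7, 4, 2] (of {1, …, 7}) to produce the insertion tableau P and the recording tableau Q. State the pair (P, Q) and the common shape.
P = [1, 2, 4, 7] / [3, 6] / [5];  Q = [1, 3, 4, 5] / [2, 6] / [7];  common shape = (4, 2, 1)

Row-insert the values π_1, π_2, … into P one at a time, bumping the leftmost entry strictly greater than the inserted value down to the next row. The recording tableau Q records, in position (i, j), the step at which that cell was added to P.
  Insert 5 (step 1): P = [5];  Q = [1]
  Insert 1 (step 2): P = [1] / [5];  Q = [1] / [2]
  Insert 3 (step 3): P = [1, 3] / [5];  Q = [1, 3] / [2]
  Insert 6 (step 4): P = [1, 3, 6] / [5];  Q = [1, 3, 4] / [2]
  Insert 7 (step 5): P = [1, 3, 6, 7] / [5];  Q = [1, 3, 4, 5] / [2]
  Insert 4 (step 6): P = [1, 3, 4, 7] / [5, 6];  Q = [1, 3, 4, 5] / [2, 6]
  Insert 2 (step 7): P = [1, 2, 4, 7] / [3, 6] / [5];  Q = [1, 3, 4, 5] / [2, 6] / [7]
Final shape: (4, 2, 1).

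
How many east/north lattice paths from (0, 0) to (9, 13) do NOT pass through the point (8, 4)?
Number of paths = 492470

Total paths from (0, 0) to (9, 13): C(22, 9) = 497420. Paths through (8, 4): (paths (0, 0) → (8, 4)) × (paths (8, 4) → (9, 13)) = C(12, 8) · C(10, 1) = 495 · 10 = 4950. Avoidance count = 497420 − 4950 = 492470.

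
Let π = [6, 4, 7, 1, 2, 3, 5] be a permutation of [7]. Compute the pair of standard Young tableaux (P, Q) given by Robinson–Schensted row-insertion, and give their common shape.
P = [1, 2, 3, 5] / [4, 7] / [6];  Q = [1, 3, 6, 7] / [2, 5] / [4];  common shape = (4, 2, 1)

Row-insert the values π_1, π_2, … into P one at a time, bumping the leftmost entry strictly greater than the inserted value down to the next row. The recording tableau Q records, in position (i, j), the step at which that cell was added to P.
  Insert 6 (step 1): P = [6];  Q = [1]
  Insert 4 (step 2): P = [4] / [6];  Q = [1] / [2]
  Insert 7 (step 3): P = [4, 7] / [6];  Q = [1, 3] / [2]
  Insert 1 (step 4): P = [1, 7] / [4] / [6];  Q = [1, 3] / [2] / [4]
  Insert 2 (step 5): P = [1, 2] / [4, 7] / [6];  Q = [1, 3] / [2, 5] / [4]
  Insert 3 (step 6): P = [1, 2, 3] / [4, 7] / [6];  Q = [1, 3, 6] / [2, 5] / [4]
  Insert 5 (step 7): P = [1, 2, 3, 5] / [4, 7] / [6];  Q = [1, 3, 6, 7] / [2, 5] / [4]
Final shape: (4, 2, 1).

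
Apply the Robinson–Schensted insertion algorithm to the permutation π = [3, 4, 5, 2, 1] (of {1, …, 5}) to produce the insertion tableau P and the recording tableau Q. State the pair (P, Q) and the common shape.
P = [1, 4, 5] / [2] / [3];  Q = [1, 2, 3] / [4] / [5];  common shape = (3, 1, 1)

Row-insert the values π_1, π_2, … into P one at a time, bumping the leftmost entry strictly greater than the inserted value down to the next row. The recording tableau Q records, in position (i, j), the step at which that cell was added to P.
  Insert 3 (step 1): P = [3];  Q = [1]
  Insert 4 (step 2): P = [3, 4];  Q = [1, 2]
  Insert 5 (step 3): P = [3, 4, 5];  Q = [1, 2, 3]
  Insert 2 (step 4): P = [2, 4, 5] / [3];  Q = [1, 2, 3] / [4]
  Insert 1 (step 5): P = [1, 4, 5] / [2] / [3];  Q = [1, 2, 3] / [4] / [5]
Final shape: (3, 1, 1).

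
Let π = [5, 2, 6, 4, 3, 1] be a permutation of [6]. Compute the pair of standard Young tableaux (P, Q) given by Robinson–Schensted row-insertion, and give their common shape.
P = [1, 3] / [2, 6] / [4] / [5];  Q = [1, 3] / [2, 4] / [5] / [6];  common shape = (2, 2, 1, 1)

Row-insert the values π_1, π_2, … into P one at a time, bumping the leftmost entry strictly greater than the inserted value down to the next row. The recording tableau Q records, in position (i, j), the step at which that cell was added to P.
  Insert 5 (step 1): P = [5];  Q = [1]
  Insert 2 (step 2): P = [2] / [5];  Q = [1] / [2]
  Insert 6 (step 3): P = [2, 6] / [5];  Q = [1, 3] / [2]
  Insert 4 (step 4): P = [2, 4] / [5, 6];  Q = [1, 3] / [2, 4]
  Insert 3 (step 5): P = [2, 3] / [4, 6] / [5];  Q = [1, 3] / [2, 4] / [5]
  Insert 1 (step 6): P = [1, 3] / [2, 6] / [4] / [5];  Q = [1, 3] / [2, 4] / [5] / [6]
Final shape: (2, 2, 1, 1).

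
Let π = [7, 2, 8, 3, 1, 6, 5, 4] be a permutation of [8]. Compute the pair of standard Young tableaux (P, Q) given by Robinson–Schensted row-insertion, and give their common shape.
P = [1, 3, 4] / [2, 5] / [6, 8] / [7];  Q = [1, 3, 6] / [2, 4] / [5, 7] / [8];  common shape = (3, 2, 2, 1)

Row-insert the values π_1, π_2, … into P one at a time, bumping the leftmost entry strictly greater than the inserted value down to the next row. The recording tableau Q records, in position (i, j), the step at which that cell was added to P.
  Insert 7 (step 1): P = [7];  Q = [1]
  Insert 2 (step 2): P = [2] / [7];  Q = [1] / [2]
  Insert 8 (step 3): P = [2, 8] / [7];  Q = [1, 3] / [2]
  Insert 3 (step 4): P = [2, 3] / [7, 8];  Q = [1, 3] / [2, 4]
  Insert 1 (step 5): P = [1, 3] / [2, 8] / [7];  Q = [1, 3] / [2, 4] / [5]
  Insert 6 (step 6): P = [1, 3, 6] / [2, 8] / [7];  Q = [1, 3, 6] / [2, 4] / [5]
  Insert 5 (step 7): P = [1, 3, 5] / [2, 6] / [7, 8];  Q = [1, 3, 6] / [2, 4] / [5, 7]
  Insert 4 (step 8): P = [1, 3, 4] / [2, 5] / [6, 8] / [7];  Q = [1, 3, 6] / [2, 4] / [5, 7] / [8]
Final shape: (3, 2, 2, 1).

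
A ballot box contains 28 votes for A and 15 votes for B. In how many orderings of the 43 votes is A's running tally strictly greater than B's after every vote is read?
Strict-lead orderings = 45812198536

Total orderings of the 43 votes with 28 for A: C(43, 28) = 151532656696. By the Bertrand ballot formula (Cycle Lemma / reflection principle), the number of orderings in which A is strictly ahead of B throughout is (p − q)/(p + q) · C(p + q, p) = (28 − 15)/(28 + 15) · 151532656696 = 45812198536.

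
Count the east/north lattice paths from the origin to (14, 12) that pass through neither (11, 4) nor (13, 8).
Number of paths = 8517400

Inclusion–exclusion. Total paths: C(26, 14) = 9657700. Through P₁: C(15, 11)·C(11, 3) = 225225. Through P₂: C(21, 13)·C(5, 1) = 1017450. Since P₁ is strictly southwest of P₂, a monotone path through both must visit P₁ then P₂; paths through both = C(15, 11)·C(6, 2)·C(5, 1) = 102375. Avoid both = 9657700 − 225225 − 1017450 + 102375 = 8517400.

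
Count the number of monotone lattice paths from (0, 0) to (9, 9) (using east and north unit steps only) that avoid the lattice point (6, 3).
Number of paths = 41564

Total paths from (0, 0) to (9, 9): C(18, 9) = 48620. Paths through (6, 3): (paths (0, 0) → (6, 3)) × (paths (6, 3) → (9, 9)) = C(9, 6) · C(9, 3) = 84 · 84 = 7056. Avoidance count = 48620 − 7056 = 41564.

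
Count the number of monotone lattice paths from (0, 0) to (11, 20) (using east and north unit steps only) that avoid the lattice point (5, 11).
Number of paths = 62810475

Total paths from (0, 0) to (11, 20): C(31, 11) = 84672315. Paths through (5, 11): (paths (0, 0) → (5, 11)) × (paths (5, 11) → (11, 20)) = C(16, 5) · C(15, 6) = 4368 · 5005 = 21861840. Avoidance count = 84672315 − 21861840 = 62810475.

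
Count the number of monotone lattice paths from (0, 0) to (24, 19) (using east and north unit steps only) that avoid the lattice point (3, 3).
Number of paths = 542956938450

Total paths from (0, 0) to (24, 19): C(43, 24) = 800472431850. Paths through (3, 3): (paths (0, 0) → (3, 3)) × (paths (3, 3) → (24, 19)) = C(6, 3) · C(37, 21) = 20 · 12875774670 = 257515493400. Avoidance count = 800472431850 − 257515493400 = 542956938450.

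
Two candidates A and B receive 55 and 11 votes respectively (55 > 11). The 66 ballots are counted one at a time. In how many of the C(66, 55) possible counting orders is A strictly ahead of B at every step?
Strict-lead orderings = 716055197312

Total orderings of the 66 votes with 55 for A: C(66, 55) = 1074082795968. By the Bertrand ballot formula (Cycle Lemma / reflection principle), the number of orderings in which A is strictly ahead of B throughout is (p − q)/(p + q) · C(p + q, p) = (55 − 11)/(55 + 11) · 1074082795968 = 716055197312.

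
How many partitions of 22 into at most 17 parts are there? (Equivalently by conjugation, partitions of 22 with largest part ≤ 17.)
p(22, parts ≤ 17) = 990

Use the recurrence p(n, m) = p(n, m−1) + p(n−m, m): either the largest part is < m (count p(n, m−1)) or the largest part is exactly m (remove one copy of m, count p(n−m, m)). With p(0, ·) = 1 this gives p(22, parts ≤ 17) = 990. (By conjugating Young diagrams, this also counts partitions of 22 into at most 17 parts.)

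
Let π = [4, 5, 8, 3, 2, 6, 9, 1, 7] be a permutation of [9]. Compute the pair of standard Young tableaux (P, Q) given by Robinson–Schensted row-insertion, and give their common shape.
P = [1, 5, 6, 7] / [2, 8, 9] / [3] / [4];  Q = [1, 2, 3, 7] / [4, 6, 9] / [5] / [8];  common shape = (4, 3, 1, 1)

Row-insert the values π_1, π_2, … into P one at a time, bumping the leftmost entry strictly greater than the inserted value down to the next row. The recording tableau Q records, in position (i, j), the step at which that cell was added to P.
  Insert 4 (step 1): P = [4];  Q = [1]
  Insert 5 (step 2): P = [4, 5];  Q = [1, 2]
  Insert 8 (step 3): P = [4, 5, 8];  Q = [1, 2, 3]
  Insert 3 (step 4): P = [3, 5, 8] / [4];  Q = [1, 2, 3] / [4]
  Insert 2 (step 5): P = [2, 5, 8] / [3] / [4];  Q = [1, 2, 3] / [4] / [5]
  Insert 6 (step 6): P = [2, 5, 6] / [3, 8] / [4];  Q = [1, 2, 3] / [4, 6] / [5]
  Insert 9 (step 7): P = [2, 5, 6, 9] / [3, 8] / [4];  Q = [1, 2, 3, 7] / [4, 6] / [5]
  Insert 1 (step 8): P = [1, 5, 6, 9] / [2, 8] / [3] / [4];  Q = [1, 2, 3, 7] / [4, 6] / [5] / [8]
  Insert 7 (step 9): P = [1, 5, 6, 7] / [2, 8, 9] / [3] / [4];  Q = [1, 2, 3, 7] / [4, 6, 9] / [5] / [8]
Final shape: (4, 3, 1, 1).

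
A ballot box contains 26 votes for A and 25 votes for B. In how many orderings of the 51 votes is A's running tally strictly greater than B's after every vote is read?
Strict-lead orderings = 4861946401452

Total orderings of the 51 votes with 26 for A: C(51, 26) = 247959266474052. By the Bertrand ballot formula (Cycle Lemma / reflection principle), the number of orderings in which A is strictly ahead of B throughout is (p − q)/(p + q) · C(p + q, p) = (26 − 25)/(26 + 25) · 247959266474052 = 4861946401452.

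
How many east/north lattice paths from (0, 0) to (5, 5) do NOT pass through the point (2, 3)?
Number of paths = 152

Total paths from (0, 0) to (5, 5): C(10, 5) = 252. Paths through (2, 3): (paths (0, 0) → (2, 3)) × (paths (2, 3) → (5, 5)) = C(5, 2) · C(5, 3) = 10 · 10 = 100. Avoidance count = 252 − 100 = 152.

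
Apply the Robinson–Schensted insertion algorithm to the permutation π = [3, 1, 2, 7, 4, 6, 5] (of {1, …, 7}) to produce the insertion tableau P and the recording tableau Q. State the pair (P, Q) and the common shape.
P = [1, 2, 4, 5] / [3, 6] / [7];  Q = [1, 3, 4, 6] / [2, 5] / [7];  common shape = (4, 2, 1)

Row-insert the values π_1, π_2, … into P one at a time, bumping the leftmost entry strictly greater than the inserted value down to the next row. The recording tableau Q records, in position (i, j), the step at which that cell was added to P.
  Insert 3 (step 1): P = [3];  Q = [1]
  Insert 1 (step 2): P = [1] / [3];  Q = [1] / [2]
  Insert 2 (step 3): P = [1, 2] / [3];  Q = [1, 3] / [2]
  Insert 7 (step 4): P = [1, 2, 7] / [3];  Q = [1, 3, 4] / [2]
  Insert 4 (step 5): P = [1, 2, 4] / [3, 7];  Q = [1, 3, 4] / [2, 5]
  Insert 6 (step 6): P = [1, 2, 4, 6] / [3, 7];  Q = [1, 3, 4, 6] / [2, 5]
  Insert 5 (step 7): P = [1, 2, 4, 5] / [3, 6] / [7];  Q = [1, 3, 4, 6] / [2, 5] / [7]
Final shape: (4, 2, 1).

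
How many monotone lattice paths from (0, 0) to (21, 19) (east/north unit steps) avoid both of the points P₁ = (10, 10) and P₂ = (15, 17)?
Number of paths = 88507703536

Inclusion–exclusion. Total paths: C(40, 21) = 131282408400. Through P₁: C(20, 10)·C(20, 11) = 31031617760. Through P₂: C(32, 15)·C(8, 6) = 15840236160. Since P₁ is strictly southwest of P₂, a monotone path through both must visit P₁ then P₂; paths through both = C(20, 10)·C(12, 5)·C(8, 6) = 4097149056. Avoid both = 131282408400 − 31031617760 − 15840236160 + 4097149056 = 88507703536.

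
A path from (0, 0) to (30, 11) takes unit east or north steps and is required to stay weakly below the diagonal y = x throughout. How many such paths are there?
Number of paths = 2038362560

By the reflection principle (André's argument), the number of monotone paths to (30, 11) with n ≤ m that never go above y = x is C(41, 30) − C(41, 31) = 3159461968 − 1121099408 = 2038362560.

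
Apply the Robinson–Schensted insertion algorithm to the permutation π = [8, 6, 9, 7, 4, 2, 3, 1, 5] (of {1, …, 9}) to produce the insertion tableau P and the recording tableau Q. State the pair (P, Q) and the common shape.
P = [1, 3, 5] / [2, 7] / [4, 9] / [6] / [8];  Q = [1, 3, 9] / [2, 4] / [5, 7] / [6] / [8];  common shape = (3, 2, 2, 1, 1)

Row-insert the values π_1, π_2, … into P one at a time, bumping the leftmost entry strictly greater than the inserted value down to the next row. The recording tableau Q records, in position (i, j), the step at which that cell was added to P.
  Insert 8 (step 1): P = [8];  Q = [1]
  Insert 6 (step 2): P = [6] / [8];  Q = [1] / [2]
  Insert 9 (step 3): P = [6, 9] / [8];  Q = [1, 3] / [2]
  Insert 7 (step 4): P = [6, 7] / [8, 9];  Q = [1, 3] / [2, 4]
  Insert 4 (step 5): P = [4, 7] / [6, 9] / [8];  Q = [1, 3] / [2, 4] / [5]
  Insert 2 (step 6): P = [2, 7] / [4, 9] / [6] / [8];  Q = [1, 3] / [2, 4] / [5] / [6]
  Insert 3 (step 7): P = [2, 3] / [4, 7] / [6, 9] / [8];  Q = [1, 3] / [2, 4] / [5, 7] / [6]
  Insert 1 (step 8): P = [1, 3] / [2, 7] / [4, 9] / [6] / [8];  Q = [1, 3] / [2, 4] / [5, 7] / [6] / [8]
  Insert 5 (step 9): P = [1, 3, 5] / [2, 7] / [4, 9] / [6] / [8];  Q = [1, 3, 9] / [2, 4] / [5, 7] / [6] / [8]
Final shape: (3, 2, 2, 1, 1).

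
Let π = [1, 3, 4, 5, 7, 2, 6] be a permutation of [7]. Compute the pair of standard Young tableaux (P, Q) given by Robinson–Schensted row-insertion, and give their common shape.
P = [1, 2, 4, 5, 6] / [3, 7];  Q = [1, 2, 3, 4, 5] / [6, 7];  common shape = (5, 2)

Row-insert the values π_1, π_2, … into P one at a time, bumping the leftmost entry strictly greater than the inserted value down to the next row. The recording tableau Q records, in position (i, j), the step at which that cell was added to P.
  Insert 1 (step 1): P = [1];  Q = [1]
  Insert 3 (step 2): P = [1, 3];  Q = [1, 2]
  Insert 4 (step 3): P = [1, 3, 4];  Q = [1, 2, 3]
  Insert 5 (step 4): P = [1, 3, 4, 5];  Q = [1, 2, 3, 4]
  Insert 7 (step 5): P = [1, 3, 4, 5, 7];  Q = [1, 2, 3, 4, 5]
  Insert 2 (step 6): P = [1, 2, 4, 5, 7] / [3];  Q = [1, 2, 3, 4, 5] / [6]
  Insert 6 (step 7): P = [1, 2, 4, 5, 6] / [3, 7];  Q = [1, 2, 3, 4, 5] / [6, 7]
Final shape: (5, 2).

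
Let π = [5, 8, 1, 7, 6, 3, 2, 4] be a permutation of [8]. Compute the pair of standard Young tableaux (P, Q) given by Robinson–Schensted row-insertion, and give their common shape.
P = [1, 2, 4] / [3, 6] / [5] / [7] / [8];  Q = [1, 2, 8] / [3, 4] / [5] / [6] / [7];  common shape = (3, 2, 1, 1, 1)

Row-insert the values π_1, π_2, … into P one at a time, bumping the leftmost entry strictly greater than the inserted value down to the next row. The recording tableau Q records, in position (i, j), the step at which that cell was added to P.
  Insert 5 (step 1): P = [5];  Q = [1]
  Insert 8 (step 2): P = [5, 8];  Q = [1, 2]
  Insert 1 (step 3): P = [1, 8] / [5];  Q = [1, 2] / [3]
  Insert 7 (step 4): P = [1, 7] / [5, 8];  Q = [1, 2] / [3, 4]
  Insert 6 (step 5): P = [1, 6] / [5, 7] / [8];  Q = [1, 2] / [3, 4] / [5]
  Insert 3 (step 6): P = [1, 3] / [5, 6] / [7] / [8];  Q = [1, 2] / [3, 4] / [5] / [6]
  Insert 2 (step 7): P = [1, 2] / [3, 6] / [5] / [7] / [8];  Q = [1, 2] / [3, 4] / [5] / [6] / [7]
  Insert 4 (step 8): P = [1, 2, 4] / [3, 6] / [5] / [7] / [8];  Q = [1, 2, 8] / [3, 4] / [5] / [6] / [7]
Final shape: (3, 2, 1, 1, 1).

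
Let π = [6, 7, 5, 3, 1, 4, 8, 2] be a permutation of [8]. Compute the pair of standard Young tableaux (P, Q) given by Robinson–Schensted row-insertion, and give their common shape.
P = [1, 2, 8] / [3, 4] / [5, 7] / [6];  Q = [1, 2, 7] / [3, 6] / [4, 8] / [5];  common shape = (3, 2, 2, 1)

Row-insert the values π_1, π_2, … into P one at a time, bumping the leftmost entry strictly greater than the inserted value down to the next row. The recording tableau Q records, in position (i, j), the step at which that cell was added to P.
  Insert 6 (step 1): P = [6];  Q = [1]
  Insert 7 (step 2): P = [6, 7];  Q = [1, 2]
  Insert 5 (step 3): P = [5, 7] / [6];  Q = [1, 2] / [3]
  Insert 3 (step 4): P = [3, 7] / [5] / [6];  Q = [1, 2] / [3] / [4]
  Insert 1 (step 5): P = [1, 7] / [3] / [5] / [6];  Q = [1, 2] / [3] / [4] / [5]
  Insert 4 (step 6): P = [1, 4] / [3, 7] / [5] / [6];  Q = [1, 2] / [3, 6] / [4] / [5]
  Insert 8 (step 7): P = [1, 4, 8] / [3, 7] / [5] / [6];  Q = [1, 2, 7] / [3, 6] / [4] / [5]
  Insert 2 (step 8): P = [1, 2, 8] / [3, 4] / [5, 7] / [6];  Q = [1, 2, 7] / [3, 6] / [4, 8] / [5]
Final shape: (3, 2, 2, 1).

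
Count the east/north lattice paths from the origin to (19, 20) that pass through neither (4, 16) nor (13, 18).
Number of paths = 63136860390

Inclusion–exclusion. Total paths: C(39, 19) = 68923264410. Through P₁: C(20, 4)·C(19, 15) = 18779220. Through P₂: C(31, 13)·C(8, 6) = 5775086100. Since P₁ is strictly southwest of P₂, a monotone path through both must visit P₁ then P₂; paths through both = C(20, 4)·C(11, 9)·C(8, 6) = 7461300. Avoid both = 68923264410 − 18779220 − 5775086100 + 7461300 = 63136860390.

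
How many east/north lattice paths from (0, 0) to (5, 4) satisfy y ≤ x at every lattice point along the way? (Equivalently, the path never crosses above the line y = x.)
Number of paths = 42

By the reflection principle (André's argument), the number of monotone paths to (5, 4) with n ≤ m that never go above y = x is C(9, 5) − C(9, 6) = 126 − 84 = 42.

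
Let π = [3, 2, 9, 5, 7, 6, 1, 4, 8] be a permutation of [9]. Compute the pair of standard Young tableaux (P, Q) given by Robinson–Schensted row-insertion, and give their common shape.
P = [1, 4, 6, 8] / [2, 5] / [3, 7] / [9];  Q = [1, 3, 5, 9] / [2, 4] / [6, 8] / [7];  common shape = (4, 2, 2, 1)

Row-insert the values π_1, π_2, … into P one at a time, bumping the leftmost entry strictly greater than the inserted value down to the next row. The recording tableau Q records, in position (i, j), the step at which that cell was added to P.
  Insert 3 (step 1): P = [3];  Q = [1]
  Insert 2 (step 2): P = [2] / [3];  Q = [1] / [2]
  Insert 9 (step 3): P = [2, 9] / [3];  Q = [1, 3] / [2]
  Insert 5 (step 4): P = [2, 5] / [3, 9];  Q = [1, 3] / [2, 4]
  Insert 7 (step 5): P = [2, 5, 7] / [3, 9];  Q = [1, 3, 5] / [2, 4]
  Insert 6 (step 6): P = [2, 5, 6] / [3, 7] / [9];  Q = [1, 3, 5] / [2, 4] / [6]
  Insert 1 (step 7): P = [1, 5, 6] / [2, 7] / [3] / [9];  Q = [1, 3, 5] / [2, 4] / [6] / [7]
  Insert 4 (step 8): P = [1, 4, 6] / [2, 5] / [3, 7] / [9];  Q = [1, 3, 5] / [2, 4] / [6, 8] / [7]
  Insert 8 (step 9): P = [1, 4, 6, 8] / [2, 5] / [3, 7] / [9];  Q = [1, 3, 5, 9] / [2, 4] / [6, 8] / [7]
Final shape: (4, 2, 2, 1).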